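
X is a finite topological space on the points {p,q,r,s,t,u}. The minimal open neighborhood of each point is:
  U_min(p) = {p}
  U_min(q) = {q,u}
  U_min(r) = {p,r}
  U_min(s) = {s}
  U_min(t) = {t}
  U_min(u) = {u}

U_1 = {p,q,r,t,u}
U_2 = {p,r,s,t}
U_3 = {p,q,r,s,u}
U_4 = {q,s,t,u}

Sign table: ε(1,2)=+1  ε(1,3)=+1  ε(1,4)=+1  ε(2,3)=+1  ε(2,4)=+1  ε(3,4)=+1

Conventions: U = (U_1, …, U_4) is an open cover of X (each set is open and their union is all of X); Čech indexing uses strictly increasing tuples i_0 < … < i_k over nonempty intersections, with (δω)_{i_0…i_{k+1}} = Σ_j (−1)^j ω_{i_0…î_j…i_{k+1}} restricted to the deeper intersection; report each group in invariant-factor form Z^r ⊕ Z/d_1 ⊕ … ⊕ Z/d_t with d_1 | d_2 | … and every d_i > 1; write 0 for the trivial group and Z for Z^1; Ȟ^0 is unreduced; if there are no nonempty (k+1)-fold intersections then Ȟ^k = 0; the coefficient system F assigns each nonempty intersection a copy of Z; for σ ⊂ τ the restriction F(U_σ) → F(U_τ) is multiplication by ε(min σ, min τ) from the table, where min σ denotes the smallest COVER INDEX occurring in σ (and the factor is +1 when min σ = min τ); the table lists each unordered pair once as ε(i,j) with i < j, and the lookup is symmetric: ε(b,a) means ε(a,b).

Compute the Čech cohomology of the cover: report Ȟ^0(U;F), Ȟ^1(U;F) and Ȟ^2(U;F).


nerve of the cover:
  U12={p,r,t} U13={p,q,r,u} U14={q,t,u} U23={p,r,s} U24={s,t} U34={q,s,u}
  U123={p,r} U124={t} U134={q,u} U234={s}
C dims 4,6,4; δ0: rk 3, SNF 1^3; δ1: rk 3, SNF 1^3
Ȟ^0 = (4 − 3) − 0 = 1, so Ȟ^0 ≅ Z
Ȟ^1 = (6 − 3) − 3 = 0, so Ȟ^1 ≅ 0
Ȟ^2 = (4 − 0) − 3 = 1, so Ȟ^2 ≅ Z

Ȟ^0 ≅ Z; Ȟ^1 ≅ 0; Ȟ^2 ≅ Z


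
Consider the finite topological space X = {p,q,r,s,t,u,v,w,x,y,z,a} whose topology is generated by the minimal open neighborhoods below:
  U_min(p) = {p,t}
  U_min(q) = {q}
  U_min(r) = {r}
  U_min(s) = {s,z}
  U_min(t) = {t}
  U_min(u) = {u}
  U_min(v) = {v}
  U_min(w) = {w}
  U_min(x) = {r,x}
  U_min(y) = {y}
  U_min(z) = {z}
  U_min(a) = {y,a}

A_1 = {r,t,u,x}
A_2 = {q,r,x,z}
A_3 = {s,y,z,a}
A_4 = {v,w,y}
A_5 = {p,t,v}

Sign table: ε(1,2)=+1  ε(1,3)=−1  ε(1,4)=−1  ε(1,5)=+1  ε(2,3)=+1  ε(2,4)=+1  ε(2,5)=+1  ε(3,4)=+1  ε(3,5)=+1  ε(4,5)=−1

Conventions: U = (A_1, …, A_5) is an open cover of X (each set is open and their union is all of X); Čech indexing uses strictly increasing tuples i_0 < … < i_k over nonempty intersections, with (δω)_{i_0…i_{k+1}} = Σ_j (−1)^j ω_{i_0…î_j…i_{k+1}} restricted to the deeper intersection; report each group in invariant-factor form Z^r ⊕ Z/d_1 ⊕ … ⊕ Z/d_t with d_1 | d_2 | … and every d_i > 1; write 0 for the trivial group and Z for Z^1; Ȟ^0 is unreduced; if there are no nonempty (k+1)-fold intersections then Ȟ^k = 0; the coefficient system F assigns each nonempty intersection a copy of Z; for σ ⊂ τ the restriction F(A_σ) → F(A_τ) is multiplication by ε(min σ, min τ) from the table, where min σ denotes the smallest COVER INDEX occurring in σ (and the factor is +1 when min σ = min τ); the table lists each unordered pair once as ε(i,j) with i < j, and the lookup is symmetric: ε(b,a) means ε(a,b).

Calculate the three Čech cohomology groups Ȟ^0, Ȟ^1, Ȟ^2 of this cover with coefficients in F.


nonempty overlaps:
  A12={r,x} A15={t} A23={z} A34={y} A45={v}
C dims 5,5; δ0: rk 5, SNF 1^4·2
degree 0: 5−5−0 = 0 → Ȟ^0 ≅ 0
degree 1: 5−0−5 = 0 plus torsion [2] → Ȟ^1 ≅ Z/2
degree 2: 0−0−0 = 0 → Ȟ^2 ≅ 0

Ȟ^0 ≅ 0; Ȟ^1 ≅ Z/2; Ȟ^2 ≅ 0


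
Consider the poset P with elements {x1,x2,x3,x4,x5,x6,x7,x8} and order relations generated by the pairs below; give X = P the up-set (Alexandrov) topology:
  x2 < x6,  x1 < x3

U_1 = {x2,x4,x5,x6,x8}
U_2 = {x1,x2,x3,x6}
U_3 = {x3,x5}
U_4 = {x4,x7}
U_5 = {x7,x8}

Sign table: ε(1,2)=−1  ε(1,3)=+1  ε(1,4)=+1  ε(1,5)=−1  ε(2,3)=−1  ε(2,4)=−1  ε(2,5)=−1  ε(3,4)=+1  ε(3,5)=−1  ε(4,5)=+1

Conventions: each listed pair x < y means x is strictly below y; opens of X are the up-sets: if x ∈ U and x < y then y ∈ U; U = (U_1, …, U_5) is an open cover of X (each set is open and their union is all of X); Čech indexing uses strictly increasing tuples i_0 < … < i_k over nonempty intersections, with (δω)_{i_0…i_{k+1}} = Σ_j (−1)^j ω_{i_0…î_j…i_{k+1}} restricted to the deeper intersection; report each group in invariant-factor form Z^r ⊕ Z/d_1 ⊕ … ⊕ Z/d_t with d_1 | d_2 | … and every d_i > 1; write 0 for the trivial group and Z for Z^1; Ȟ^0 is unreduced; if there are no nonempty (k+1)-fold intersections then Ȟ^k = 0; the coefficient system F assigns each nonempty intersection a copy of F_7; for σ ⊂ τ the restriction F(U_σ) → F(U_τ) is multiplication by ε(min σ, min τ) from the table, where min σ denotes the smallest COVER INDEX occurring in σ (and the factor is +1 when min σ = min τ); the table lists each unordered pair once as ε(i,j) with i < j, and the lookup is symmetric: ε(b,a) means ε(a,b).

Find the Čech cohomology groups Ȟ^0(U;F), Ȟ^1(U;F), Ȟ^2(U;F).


nerve of the cover:
  U12={x2,x6} U13={x5} U14={x4} U15={x8} U23={x3} U45={x7}
C dims 5,6; δ0: rk_F7 5
Ȟ^0 = (5 − 5) − 0 = 0, so Ȟ^0 ≅ 0
Ȟ^1 = (6 − 0) − 5 = 1, so Ȟ^1 ≅ Z/7
Ȟ^2 = (0 − 0) − 0 = 0, so Ȟ^2 ≅ 0

Ȟ^0 = 0, Ȟ^1 = Z/7 and Ȟ^2 = 0


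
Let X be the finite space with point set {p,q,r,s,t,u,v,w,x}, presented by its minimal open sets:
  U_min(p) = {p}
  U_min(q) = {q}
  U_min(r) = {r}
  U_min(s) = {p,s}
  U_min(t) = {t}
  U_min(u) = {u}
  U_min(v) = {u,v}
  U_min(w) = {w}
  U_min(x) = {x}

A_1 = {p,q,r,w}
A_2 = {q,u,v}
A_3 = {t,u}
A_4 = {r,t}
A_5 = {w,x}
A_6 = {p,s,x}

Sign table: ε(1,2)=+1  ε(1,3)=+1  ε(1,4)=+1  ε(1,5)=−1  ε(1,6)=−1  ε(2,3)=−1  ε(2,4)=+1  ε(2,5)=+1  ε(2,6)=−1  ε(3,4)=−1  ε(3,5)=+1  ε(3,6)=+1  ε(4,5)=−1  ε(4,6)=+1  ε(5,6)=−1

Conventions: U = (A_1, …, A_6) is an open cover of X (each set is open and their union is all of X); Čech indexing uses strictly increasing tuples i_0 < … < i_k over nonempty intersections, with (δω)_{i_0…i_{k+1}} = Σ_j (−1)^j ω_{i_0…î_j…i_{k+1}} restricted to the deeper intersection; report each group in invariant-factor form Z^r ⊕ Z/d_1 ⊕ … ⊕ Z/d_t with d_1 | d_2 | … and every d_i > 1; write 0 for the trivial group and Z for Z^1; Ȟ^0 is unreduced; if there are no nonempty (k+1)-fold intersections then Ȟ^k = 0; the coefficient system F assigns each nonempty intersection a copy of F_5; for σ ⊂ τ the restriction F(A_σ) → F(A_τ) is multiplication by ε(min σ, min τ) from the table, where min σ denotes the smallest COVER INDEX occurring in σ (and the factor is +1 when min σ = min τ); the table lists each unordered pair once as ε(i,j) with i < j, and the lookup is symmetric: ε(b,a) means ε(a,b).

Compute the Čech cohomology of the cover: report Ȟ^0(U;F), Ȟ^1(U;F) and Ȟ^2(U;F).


Ȟ^0 = 0,  Ȟ^1 = Z/5,  Ȟ^2 = 0

nonempty overlaps:
  A12={q} A14={r} A15={w} A16={p} A23={u} A34={t} A56={x}
C dims 6,7; δ0: rk_F5 6
degree 0: 6−6−0 = 0 → Ȟ^0 ≅ 0
degree 1: 7−0−6 = 1 → Ȟ^1 ≅ Z/5
degree 2: 0−0−0 = 0 → Ȟ^2 ≅ 0


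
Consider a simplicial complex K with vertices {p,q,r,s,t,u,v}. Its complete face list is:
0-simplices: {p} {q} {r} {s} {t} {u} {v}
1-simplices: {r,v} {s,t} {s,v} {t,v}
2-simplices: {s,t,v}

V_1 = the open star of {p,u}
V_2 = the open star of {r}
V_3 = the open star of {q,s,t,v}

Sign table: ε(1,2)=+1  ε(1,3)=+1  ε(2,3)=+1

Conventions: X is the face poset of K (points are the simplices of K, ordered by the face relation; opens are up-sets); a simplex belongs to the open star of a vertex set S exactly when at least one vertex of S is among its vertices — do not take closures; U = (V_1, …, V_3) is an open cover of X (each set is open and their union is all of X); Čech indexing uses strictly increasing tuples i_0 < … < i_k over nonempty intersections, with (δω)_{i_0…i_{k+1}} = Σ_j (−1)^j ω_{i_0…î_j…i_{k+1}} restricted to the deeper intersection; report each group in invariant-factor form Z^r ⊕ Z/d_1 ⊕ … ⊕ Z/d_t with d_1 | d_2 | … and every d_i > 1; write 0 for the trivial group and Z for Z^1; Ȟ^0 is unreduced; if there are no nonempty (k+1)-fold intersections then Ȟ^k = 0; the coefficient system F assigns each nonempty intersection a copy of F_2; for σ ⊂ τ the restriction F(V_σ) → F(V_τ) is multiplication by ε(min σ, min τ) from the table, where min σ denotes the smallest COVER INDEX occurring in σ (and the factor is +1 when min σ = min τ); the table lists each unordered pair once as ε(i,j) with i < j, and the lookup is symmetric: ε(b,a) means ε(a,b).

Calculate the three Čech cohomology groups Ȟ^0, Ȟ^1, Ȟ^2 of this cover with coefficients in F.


nonempty overlaps:
  V1={{p},{u}} V2={{r},{r,v}} V3={{q},{s},{t},{v},{r,v},{s,t},{s,v},{t,v},{s,t,v}}
  V23={{r,v}}
C dims 3,1; δ0: rk_F2 1
degree 0: 3−1−0 = 2 → Ȟ^0 ≅ Z/2 ⊕ Z/2
degree 1: 1−0−1 = 0 → Ȟ^1 ≅ 0
degree 2: 0−0−0 = 0 → Ȟ^2 ≅ 0

Ȟ^0 ≅ Z/2 ⊕ Z/2,  Ȟ^1 ≅ 0,  Ȟ^2 ≅ 0


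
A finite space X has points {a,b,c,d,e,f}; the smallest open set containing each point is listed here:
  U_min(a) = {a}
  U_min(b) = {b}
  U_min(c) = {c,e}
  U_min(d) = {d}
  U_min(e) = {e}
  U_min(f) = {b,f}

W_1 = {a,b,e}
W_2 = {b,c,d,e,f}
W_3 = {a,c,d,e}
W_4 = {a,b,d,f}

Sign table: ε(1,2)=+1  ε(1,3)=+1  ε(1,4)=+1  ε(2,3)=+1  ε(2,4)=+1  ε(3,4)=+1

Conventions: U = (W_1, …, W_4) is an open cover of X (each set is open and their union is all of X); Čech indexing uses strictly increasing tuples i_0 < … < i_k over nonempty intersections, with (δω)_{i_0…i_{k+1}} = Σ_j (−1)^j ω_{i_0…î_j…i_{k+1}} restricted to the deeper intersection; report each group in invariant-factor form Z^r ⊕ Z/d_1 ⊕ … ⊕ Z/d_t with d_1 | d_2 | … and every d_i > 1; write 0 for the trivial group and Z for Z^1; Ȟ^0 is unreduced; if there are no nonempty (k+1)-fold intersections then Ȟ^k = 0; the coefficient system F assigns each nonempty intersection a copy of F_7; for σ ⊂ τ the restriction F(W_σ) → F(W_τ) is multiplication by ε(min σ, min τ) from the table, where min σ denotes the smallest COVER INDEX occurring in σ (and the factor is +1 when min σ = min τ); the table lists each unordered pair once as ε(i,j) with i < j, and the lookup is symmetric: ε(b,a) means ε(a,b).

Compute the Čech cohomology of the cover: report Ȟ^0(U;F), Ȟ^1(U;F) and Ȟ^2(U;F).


Ȟ^0 ≅ Z/7,  Ȟ^1 ≅ 0,  Ȟ^2 ≅ Z/7

nonempty overlaps:
  W12={b,e} W13={a,e} W14={a,b} W23={c,d,e} W24={b,d,f} W34={a,d}
  W123={e} W124={b} W134={a} W234={d}
C dims 4,6,4; δ0: rk_F7 3; δ1: rk_F7 3
degree 0: 4−3−0 = 1 → Ȟ^0 ≅ Z/7
degree 1: 6−3−3 = 0 → Ȟ^1 ≅ 0
degree 2: 4−0−3 = 1 → Ȟ^2 ≅ Z/7


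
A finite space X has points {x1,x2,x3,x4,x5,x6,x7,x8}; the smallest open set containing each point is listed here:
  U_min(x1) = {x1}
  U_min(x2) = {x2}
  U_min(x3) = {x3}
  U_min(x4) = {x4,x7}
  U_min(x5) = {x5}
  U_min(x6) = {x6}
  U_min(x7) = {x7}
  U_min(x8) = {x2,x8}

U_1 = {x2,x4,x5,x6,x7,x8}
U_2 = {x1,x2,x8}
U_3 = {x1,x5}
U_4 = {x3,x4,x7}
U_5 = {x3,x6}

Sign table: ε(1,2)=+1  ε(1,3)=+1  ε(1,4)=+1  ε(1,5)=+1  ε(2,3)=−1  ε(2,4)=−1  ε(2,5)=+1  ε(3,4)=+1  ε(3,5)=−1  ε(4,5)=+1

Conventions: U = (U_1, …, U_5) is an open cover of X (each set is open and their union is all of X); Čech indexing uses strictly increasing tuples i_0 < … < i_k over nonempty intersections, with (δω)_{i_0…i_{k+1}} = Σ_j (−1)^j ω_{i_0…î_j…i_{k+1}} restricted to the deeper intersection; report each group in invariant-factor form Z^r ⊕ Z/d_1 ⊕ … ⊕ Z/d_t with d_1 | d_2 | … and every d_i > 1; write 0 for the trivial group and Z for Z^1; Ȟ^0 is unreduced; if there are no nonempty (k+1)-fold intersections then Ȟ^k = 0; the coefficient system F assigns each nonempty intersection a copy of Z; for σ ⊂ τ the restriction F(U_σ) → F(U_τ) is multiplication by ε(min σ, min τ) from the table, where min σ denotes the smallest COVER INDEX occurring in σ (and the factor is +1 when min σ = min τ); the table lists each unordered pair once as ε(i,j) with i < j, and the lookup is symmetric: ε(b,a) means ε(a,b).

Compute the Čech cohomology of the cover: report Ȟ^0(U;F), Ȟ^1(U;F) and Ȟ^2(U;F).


intersection data:
  U12={x2,x8} U13={x5} U14={x4,x7} U15={x6} U23={x1} U45={x3}
C dims 5,6; δ0: rk 5, SNF 1^4·2
Ȟ^0 = (5 − 5) − 0 = 0, so Ȟ^0 ≅ 0
Ȟ^1 = (6 − 0) − 5 = 1 plus torsion [2], so Ȟ^1 ≅ Z ⊕ Z/2
Ȟ^2 = (0 − 0) − 0 = 0, so Ȟ^2 ≅ 0

Ȟ^0(U;F) ≅ 0, Ȟ^1(U;F) ≅ Z ⊕ Z/2, Ȟ^2(U;F) ≅ 0


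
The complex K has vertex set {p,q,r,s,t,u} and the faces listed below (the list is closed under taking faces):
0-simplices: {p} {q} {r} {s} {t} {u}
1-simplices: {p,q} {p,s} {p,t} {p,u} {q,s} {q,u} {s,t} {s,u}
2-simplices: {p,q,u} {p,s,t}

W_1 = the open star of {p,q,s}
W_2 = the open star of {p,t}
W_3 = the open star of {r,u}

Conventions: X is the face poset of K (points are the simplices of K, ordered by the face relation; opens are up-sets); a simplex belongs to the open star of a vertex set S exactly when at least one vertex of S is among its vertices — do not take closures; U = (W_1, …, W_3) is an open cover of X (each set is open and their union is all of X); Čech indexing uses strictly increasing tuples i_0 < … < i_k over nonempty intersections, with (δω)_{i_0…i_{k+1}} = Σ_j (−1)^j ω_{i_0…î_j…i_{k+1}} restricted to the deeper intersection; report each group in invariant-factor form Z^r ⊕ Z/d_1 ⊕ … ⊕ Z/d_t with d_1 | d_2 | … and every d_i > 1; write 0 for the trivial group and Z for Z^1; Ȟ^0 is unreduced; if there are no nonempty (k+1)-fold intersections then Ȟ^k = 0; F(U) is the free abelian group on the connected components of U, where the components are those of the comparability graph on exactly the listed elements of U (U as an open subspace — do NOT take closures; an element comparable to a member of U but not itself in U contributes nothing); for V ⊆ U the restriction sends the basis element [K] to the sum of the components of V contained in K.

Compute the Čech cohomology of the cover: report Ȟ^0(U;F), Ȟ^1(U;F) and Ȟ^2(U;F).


nonempty intersections:
  W1={{p},{q},{s},{p,q},{p,s},{p,t},{p,u},{q,s},{q,u},{s,t},{s,u},{p,q,u},{p,s,t}} W2={{p},{t},{p,q},{p,s},{p,t},{p,u},{s,t},{p,q,u},{p,s,t}} W3={{r},{u},{p,u},{q,u},{s,u},{p,q,u}}
  W12={{p},{p,q},{p,s},{p,t},{p,u},{s,t},{p,q,u},{p,s,t}} W13={{p,u},{q,u},{s,u},{p,q,u}} W23={{p,u},{p,q,u}}
  W123={{p,u},{p,q,u}}
components per intersection:
  W1: {{p},{q},{s},{p,q},{p,s},{p,t},{p,u},{q,s},{q,u},{s,t},{s,u},{p,q,u},{p,s,t}}
  W2: {{p},{t},{p,q},{p,s},{p,t},{p,u},{s,t},{p,q,u},{p,s,t}}
  W3: {{r}} {{u},{p,u},{q,u},{s,u},{p,q,u}}
  W12: {{p},{p,q},{p,s},{p,t},{p,u},{s,t},{p,q,u},{p,s,t}}
  W13: {{p,u},{q,u},{p,q,u}} {{s,u}}
  W23: {{p,u},{p,q,u}}
  W123: {{p,u},{p,q,u}}
C dims 4,4,1; δ0: rk 2, SNF 1^2; δ1: rk 1, SNF 1^1
Ȟ^0: (4−2)−0=2 ⇒ Z^2
Ȟ^1: (4−1)−2=1 ⇒ Z
Ȟ^2: (1−0)−1=0 ⇒ 0

Ȟ^0 ≅ Z^2, Ȟ^1 ≅ Z, Ȟ^2 ≅ 0


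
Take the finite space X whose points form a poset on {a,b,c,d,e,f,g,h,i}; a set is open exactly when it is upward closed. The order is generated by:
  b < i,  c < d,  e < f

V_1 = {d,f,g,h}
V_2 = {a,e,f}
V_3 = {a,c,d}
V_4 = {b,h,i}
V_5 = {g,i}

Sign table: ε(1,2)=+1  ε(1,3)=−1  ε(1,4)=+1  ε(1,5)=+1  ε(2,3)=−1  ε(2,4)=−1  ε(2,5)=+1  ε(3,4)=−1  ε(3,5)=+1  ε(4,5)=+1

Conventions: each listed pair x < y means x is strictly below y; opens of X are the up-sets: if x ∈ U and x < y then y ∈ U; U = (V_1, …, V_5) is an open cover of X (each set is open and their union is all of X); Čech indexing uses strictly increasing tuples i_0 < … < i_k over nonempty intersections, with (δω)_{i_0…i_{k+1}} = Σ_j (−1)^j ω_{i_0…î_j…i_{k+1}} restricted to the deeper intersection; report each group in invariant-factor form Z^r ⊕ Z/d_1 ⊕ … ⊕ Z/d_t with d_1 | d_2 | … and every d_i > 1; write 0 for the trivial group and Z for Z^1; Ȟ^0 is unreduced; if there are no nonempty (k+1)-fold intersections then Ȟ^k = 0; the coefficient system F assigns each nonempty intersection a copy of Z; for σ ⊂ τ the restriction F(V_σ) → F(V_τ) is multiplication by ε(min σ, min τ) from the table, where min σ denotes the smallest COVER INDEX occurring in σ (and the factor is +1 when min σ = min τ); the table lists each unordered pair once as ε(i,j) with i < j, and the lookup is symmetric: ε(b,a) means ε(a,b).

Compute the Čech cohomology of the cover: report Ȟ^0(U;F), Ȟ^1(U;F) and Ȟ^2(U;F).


Ȟ^0(U;F) ≅ Z, Ȟ^1(U;F) ≅ Z^2, Ȟ^2(U;F) ≅ 0

intersection data:
  V12={f} V13={d} V14={h} V15={g} V23={a} V45={i}
C dims 5,6; δ0: rk 4, SNF 1^4
Ȟ^0 = (5 − 4) − 0 = 1, so Ȟ^0 ≅ Z
Ȟ^1 = (6 − 0) − 4 = 2, so Ȟ^1 ≅ Z^2
Ȟ^2 = (0 − 0) − 0 = 0, so Ȟ^2 ≅ 0


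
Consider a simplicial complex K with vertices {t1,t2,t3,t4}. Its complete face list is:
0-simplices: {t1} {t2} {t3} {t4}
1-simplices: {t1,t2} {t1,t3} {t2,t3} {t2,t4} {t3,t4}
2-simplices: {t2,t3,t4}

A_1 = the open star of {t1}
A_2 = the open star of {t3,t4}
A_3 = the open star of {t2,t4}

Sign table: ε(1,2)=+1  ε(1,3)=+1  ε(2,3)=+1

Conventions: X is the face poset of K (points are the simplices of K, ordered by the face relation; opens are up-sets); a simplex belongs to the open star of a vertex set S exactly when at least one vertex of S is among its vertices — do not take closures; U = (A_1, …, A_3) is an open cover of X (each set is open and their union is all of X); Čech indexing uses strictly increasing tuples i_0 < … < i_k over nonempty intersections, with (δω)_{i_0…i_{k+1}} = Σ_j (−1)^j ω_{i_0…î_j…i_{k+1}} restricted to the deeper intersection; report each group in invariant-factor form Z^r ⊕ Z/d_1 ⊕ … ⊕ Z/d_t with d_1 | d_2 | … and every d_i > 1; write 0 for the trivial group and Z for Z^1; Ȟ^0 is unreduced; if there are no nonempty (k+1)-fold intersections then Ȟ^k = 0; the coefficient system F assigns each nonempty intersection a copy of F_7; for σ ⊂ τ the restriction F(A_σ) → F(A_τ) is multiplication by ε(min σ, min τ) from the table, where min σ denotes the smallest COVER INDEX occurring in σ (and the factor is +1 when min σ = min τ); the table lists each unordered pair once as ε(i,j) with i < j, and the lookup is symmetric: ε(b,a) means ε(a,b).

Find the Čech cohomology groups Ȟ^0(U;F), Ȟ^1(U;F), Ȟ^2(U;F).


Ȟ^0 ≅ Z/7,  Ȟ^1 ≅ Z/7,  Ȟ^2 ≅ 0

nonempty intersections:
  A1={{t1},{t1,t2},{t1,t3}} A2={{t3},{t4},{t1,t3},{t2,t3},{t2,t4},{t3,t4},{t2,t3,t4}} A3={{t2},{t4},{t1,t2},{t2,t3},{t2,t4},{t3,t4},{t2,t3,t4}}
  A12={{t1,t3}} A13={{t1,t2}} A23={{t4},{t2,t3},{t2,t4},{t3,t4},{t2,t3,t4}}
C dims 3,3; δ0: rk_F7 2
Ȟ^0: (3−2)−0=1 ⇒ Z/7
Ȟ^1: (3−0)−2=1 ⇒ Z/7
Ȟ^2: (0−0)−0=0 ⇒ 0


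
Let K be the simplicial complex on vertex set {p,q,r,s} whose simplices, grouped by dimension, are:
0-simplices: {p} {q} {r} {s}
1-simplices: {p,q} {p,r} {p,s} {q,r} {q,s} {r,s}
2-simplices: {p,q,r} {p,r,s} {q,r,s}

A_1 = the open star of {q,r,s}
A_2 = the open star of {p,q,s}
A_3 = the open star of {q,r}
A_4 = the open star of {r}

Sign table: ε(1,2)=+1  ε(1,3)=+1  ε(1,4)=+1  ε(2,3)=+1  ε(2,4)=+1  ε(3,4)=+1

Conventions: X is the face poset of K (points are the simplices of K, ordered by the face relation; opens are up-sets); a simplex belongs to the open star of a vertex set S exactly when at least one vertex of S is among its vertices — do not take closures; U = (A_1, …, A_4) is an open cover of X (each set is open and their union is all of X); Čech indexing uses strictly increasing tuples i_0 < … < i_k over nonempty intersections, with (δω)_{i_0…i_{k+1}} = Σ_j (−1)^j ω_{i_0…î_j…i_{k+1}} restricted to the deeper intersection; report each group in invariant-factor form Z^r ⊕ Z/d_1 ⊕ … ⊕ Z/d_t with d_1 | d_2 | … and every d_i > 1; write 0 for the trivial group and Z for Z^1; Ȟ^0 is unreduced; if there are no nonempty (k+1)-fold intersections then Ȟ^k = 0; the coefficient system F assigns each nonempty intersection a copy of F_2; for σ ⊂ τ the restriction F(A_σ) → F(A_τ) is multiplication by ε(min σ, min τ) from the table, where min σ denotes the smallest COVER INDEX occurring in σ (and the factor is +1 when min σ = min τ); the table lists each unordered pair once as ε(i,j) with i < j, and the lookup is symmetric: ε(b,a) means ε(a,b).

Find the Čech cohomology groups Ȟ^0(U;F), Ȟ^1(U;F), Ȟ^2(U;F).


Ȟ^0 ≅ Z/2, Ȟ^1 ≅ 0, Ȟ^2 ≅ 0

nerve of the cover:
  A1={{q},{r},{s},{p,q},{p,r},{p,s},{q,r},{q,s},{r,s},{p,q,r},{p,r,s},{q,r,s}} A2={{p},{q},{s},{p,q},{p,r},{p,s},{q,r},{q,s},{r,s},{p,q,r},{p,r,s},{q,r,s}} A3={{q},{r},{p,q},{p,r},{q,r},{q,s},{r,s},{p,q,r},{p,r,s},{q,r,s}} A4={{r},{p,r},{q,r},{r,s},{p,q,r},{p,r,s},{q,r,s}}
  A12={{q},{s},{p,q},{p,r},{p,s},{q,r},{q,s},{r,s},{p,q,r},{p,r,s},{q,r,s}} A13={{q},{r},{p,q},{p,r},{q,r},{q,s},{r,s},{p,q,r},{p,r,s},{q,r,s}} A14={{r},{p,r},{q,r},{r,s},{p,q,r},{p,r,s},{q,r,s}} A23={{q},{p,q},{p,r},{q,r},{q,s},{r,s},{p,q,r},{p,r,s},{q,r,s}} A24={{p,r},{q,r},{r,s},{p,q,r},{p,r,s},{q,r,s}} A34={{r},{p,r},{q,r},{r,s},{p,q,r},{p,r,s},{q,r,s}}
  A123={{q},{p,q},{p,r},{q,r},{q,s},{r,s},{p,q,r},{p,r,s},{q,r,s}} A124={{p,r},{q,r},{r,s},{p,q,r},{p,r,s},{q,r,s}} A134={{r},{p,r},{q,r},{r,s},{p,q,r},{p,r,s},{q,r,s}} A234={{p,r},{q,r},{r,s},{p,q,r},{p,r,s},{q,r,s}}
  A1234={{p,r},{q,r},{r,s},{p,q,r},{p,r,s},{q,r,s}}
C dims 4,6,4,1; δ0: rk_F2 3; δ1: rk_F2 3; δ2: rk_F2 1
Ȟ^0 = (4 − 3) − 0 = 1, so Ȟ^0 ≅ Z/2
Ȟ^1 = (6 − 3) − 3 = 0, so Ȟ^1 ≅ 0
Ȟ^2 = (4 − 1) − 3 = 0, so Ȟ^2 ≅ 0


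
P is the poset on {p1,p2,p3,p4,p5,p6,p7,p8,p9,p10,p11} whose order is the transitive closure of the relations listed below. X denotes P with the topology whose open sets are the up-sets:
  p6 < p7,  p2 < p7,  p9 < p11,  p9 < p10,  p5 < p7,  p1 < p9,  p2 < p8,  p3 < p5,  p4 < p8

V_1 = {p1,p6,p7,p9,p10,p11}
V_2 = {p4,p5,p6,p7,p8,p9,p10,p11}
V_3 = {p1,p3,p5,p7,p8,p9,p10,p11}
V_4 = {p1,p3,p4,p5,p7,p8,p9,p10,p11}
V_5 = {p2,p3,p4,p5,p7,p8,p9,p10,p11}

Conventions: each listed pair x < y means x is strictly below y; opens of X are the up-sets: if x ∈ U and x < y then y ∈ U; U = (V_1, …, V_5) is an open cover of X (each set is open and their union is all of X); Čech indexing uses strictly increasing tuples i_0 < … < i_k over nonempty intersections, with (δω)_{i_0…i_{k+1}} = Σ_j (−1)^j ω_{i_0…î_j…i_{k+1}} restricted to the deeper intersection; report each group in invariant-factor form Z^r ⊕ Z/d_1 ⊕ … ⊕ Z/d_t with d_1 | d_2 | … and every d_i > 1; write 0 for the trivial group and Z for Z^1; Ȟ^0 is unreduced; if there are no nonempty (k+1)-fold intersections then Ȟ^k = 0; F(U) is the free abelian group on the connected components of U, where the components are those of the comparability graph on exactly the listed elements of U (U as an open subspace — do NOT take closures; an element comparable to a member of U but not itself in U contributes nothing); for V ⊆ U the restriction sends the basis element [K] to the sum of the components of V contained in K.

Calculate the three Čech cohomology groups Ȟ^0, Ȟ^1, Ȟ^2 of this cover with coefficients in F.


Ȟ^0(U;F) ≅ Z^2, Ȟ^1(U;F) ≅ 0 and Ȟ^2(U;F) ≅ 0

intersection data:
  V12={p6,p7,p9,p10,p11} V13={p1,p7,p9,p10,p11} V14={p1,p7,p9,p10,p11} V15={p7,p9,p10,p11} V23={p5,p7,p8,p9,p10,p11} V24={p4,p5,p7,p8,p9,p10,p11} V25={p4,p5,p7,p8,p9,p10,p11} V34={p1,p3,p5,p7,p8,p9,p10,p11} V35={p3,p5,p7,p8,p9,p10,p11} V45={p3,p4,p5,p7,p8,p9,p10,p11}
  V123={p7,p9,p10,p11} V124={p7,p9,p10,p11} V125={p7,p9,p10,p11} V134={p1,p7,p9,p10,p11} V135={p7,p9,p10,p11} V145={p7,p9,p10,p11} V234={p5,p7,p8,p9,p10,p11} V235={p5,p7,p8,p9,p10,p11} V245={p4,p5,p7,p8,p9,p10,p11} V345={p3,p5,p7,p8,p9,p10,p11}
  V1234={p7,p9,p10,p11} V1235={p7,p9,p10,p11} V1245={p7,p9,p10,p11} V1345={p7,p9,p10,p11} V2345={p5,p7,p8,p9,p10,p11}
  V12345={p7,p9,p10,p11}
components per intersection:
  V1: {p1,p9,p10,p11} {p6,p7}
  V2: {p4,p8} {p5,p6,p7} {p9,p10,p11}
  V3: {p1,p9,p10,p11} {p3,p5,p7} {p8}
  V4: {p1,p9,p10,p11} {p3,p5,p7} {p4,p8}
  V5: {p2,p3,p4,p5,p7,p8} {p9,p10,p11}
  V12: {p6,p7} {p9,p10,p11}
  V13: {p1,p9,p10,p11} {p7}
  V14: {p1,p9,p10,p11} {p7}
  V15: {p7} {p9,p10,p11}
  V23: {p5,p7} {p8} {p9,p10,p11}
  V24: {p4,p8} {p5,p7} {p9,p10,p11}
  V25: {p4,p8} {p5,p7} {p9,p10,p11}
  V34: {p1,p9,p10,p11} {p3,p5,p7} {p8}
  V35: {p3,p5,p7} {p8} {p9,p10,p11}
  V45: {p3,p5,p7} {p4,p8} {p9,p10,p11}
  V123: {p7} {p9,p10,p11}
  V124: {p7} {p9,p10,p11}
  V125: {p7} {p9,p10,p11}
  V134: {p1,p9,p10,p11} {p7}
  V135: {p7} {p9,p10,p11}
  V145: {p7} {p9,p10,p11}
  V234: {p5,p7} {p8} {p9,p10,p11}
  V235: {p5,p7} {p8} {p9,p10,p11}
  V245: {p4,p8} {p5,p7} {p9,p10,p11}
  V345: {p3,p5,p7} {p8} {p9,p10,p11}
  V1234: {p7} {p9,p10,p11}
  V1235: {p7} {p9,p10,p11}
  V1245: {p7} {p9,p10,p11}
  V1345: {p7} {p9,p10,p11}
  V2345: {p5,p7} {p8} {p9,p10,p11}
  V12345: {p7} {p9,p10,p11}
C dims 13,26,24,11; δ0: rk 11, SNF 1^11; δ1: rk 15, SNF 1^15; δ2: rk 9, SNF 1^9
Ȟ^0 = (13 − 11) − 0 = 2, so Ȟ^0 ≅ Z^2
Ȟ^1 = (26 − 15) − 11 = 0, so Ȟ^1 ≅ 0
Ȟ^2 = (24 − 9) − 15 = 0, so Ȟ^2 ≅ 0


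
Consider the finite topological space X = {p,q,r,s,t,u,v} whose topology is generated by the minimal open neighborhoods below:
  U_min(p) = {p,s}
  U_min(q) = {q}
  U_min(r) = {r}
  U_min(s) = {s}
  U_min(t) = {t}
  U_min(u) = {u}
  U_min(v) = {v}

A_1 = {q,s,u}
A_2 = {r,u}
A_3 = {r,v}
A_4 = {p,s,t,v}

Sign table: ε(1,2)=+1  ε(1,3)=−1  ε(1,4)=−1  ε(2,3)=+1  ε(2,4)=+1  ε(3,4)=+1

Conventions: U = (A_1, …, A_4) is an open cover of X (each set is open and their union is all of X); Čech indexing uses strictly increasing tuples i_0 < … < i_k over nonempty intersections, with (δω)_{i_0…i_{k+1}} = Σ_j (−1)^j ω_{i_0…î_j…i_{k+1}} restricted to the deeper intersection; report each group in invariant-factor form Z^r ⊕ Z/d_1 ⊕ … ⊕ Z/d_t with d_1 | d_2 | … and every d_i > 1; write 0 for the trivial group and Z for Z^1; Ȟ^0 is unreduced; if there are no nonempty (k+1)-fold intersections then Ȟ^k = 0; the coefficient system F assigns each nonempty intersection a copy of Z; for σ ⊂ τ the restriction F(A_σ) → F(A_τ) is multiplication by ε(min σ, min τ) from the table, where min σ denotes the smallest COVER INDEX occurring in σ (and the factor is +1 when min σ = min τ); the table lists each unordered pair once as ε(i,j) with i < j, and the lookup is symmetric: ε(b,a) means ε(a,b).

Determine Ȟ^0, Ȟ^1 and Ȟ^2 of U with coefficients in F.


intersection data:
  A12={u} A14={s} A23={r} A34={v}
C dims 4,4; δ0: rk 4, SNF 1^3·2
Ȟ^0 = (4 − 4) − 0 = 0, so Ȟ^0 ≅ 0
Ȟ^1 = (4 − 0) − 4 = 0 plus torsion [2], so Ȟ^1 ≅ Z/2
Ȟ^2 = (0 − 0) − 0 = 0, so Ȟ^2 ≅ 0

Ȟ^0 ≅ 0; Ȟ^1 ≅ Z/2; Ȟ^2 ≅ 0


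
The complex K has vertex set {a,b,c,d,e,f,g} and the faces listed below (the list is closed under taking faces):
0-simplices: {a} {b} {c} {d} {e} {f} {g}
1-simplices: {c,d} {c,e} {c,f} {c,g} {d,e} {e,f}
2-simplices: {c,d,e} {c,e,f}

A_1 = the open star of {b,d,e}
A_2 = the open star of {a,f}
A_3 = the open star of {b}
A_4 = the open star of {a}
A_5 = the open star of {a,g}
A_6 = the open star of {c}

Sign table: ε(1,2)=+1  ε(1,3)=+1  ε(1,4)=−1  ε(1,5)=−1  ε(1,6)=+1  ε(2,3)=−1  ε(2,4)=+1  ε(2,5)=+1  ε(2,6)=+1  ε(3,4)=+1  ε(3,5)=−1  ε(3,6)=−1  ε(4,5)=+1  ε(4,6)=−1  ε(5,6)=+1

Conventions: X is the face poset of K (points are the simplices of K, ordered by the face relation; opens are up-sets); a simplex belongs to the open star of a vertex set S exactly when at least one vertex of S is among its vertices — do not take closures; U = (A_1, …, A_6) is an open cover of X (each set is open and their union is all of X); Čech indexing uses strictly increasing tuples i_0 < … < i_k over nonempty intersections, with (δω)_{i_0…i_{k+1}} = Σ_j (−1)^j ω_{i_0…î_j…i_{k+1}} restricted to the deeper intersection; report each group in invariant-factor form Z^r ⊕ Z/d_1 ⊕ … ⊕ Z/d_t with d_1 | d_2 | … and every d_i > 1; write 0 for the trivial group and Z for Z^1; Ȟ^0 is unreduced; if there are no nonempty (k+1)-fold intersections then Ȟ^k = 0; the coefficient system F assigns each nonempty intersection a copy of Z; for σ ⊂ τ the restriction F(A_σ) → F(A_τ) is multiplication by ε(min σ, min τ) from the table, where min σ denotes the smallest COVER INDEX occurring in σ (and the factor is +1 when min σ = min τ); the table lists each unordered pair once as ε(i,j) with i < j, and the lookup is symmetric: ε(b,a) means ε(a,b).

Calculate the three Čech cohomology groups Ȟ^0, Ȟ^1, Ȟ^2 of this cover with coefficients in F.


nonempty intersections:
  A1={{b},{d},{e},{c,d},{c,e},{d,e},{e,f},{c,d,e},{c,e,f}} A2={{a},{f},{c,f},{e,f},{c,e,f}} A3={{b}} A4={{a}} A5={{a},{g},{c,g}} A6={{c},{c,d},{c,e},{c,f},{c,g},{c,d,e},{c,e,f}}
  A12={{e,f},{c,e,f}} A13={{b}} A16={{c,d},{c,e},{c,d,e},{c,e,f}} A24={{a}} A25={{a}} A26={{c,f},{c,e,f}} A45={{a}} A56={{c,g}}
  A126={{c,e,f}} A245={{a}}
C dims 6,8,2; δ0: rk 5, SNF 1^5; δ1: rk 2, SNF 1^2
Ȟ^0: (6−5)−0=1 ⇒ Z
Ȟ^1: (8−2)−5=1 ⇒ Z
Ȟ^2: (2−0)−2=0 ⇒ 0

Ȟ^0 = Z, Ȟ^1 = Z and Ȟ^2 = 0


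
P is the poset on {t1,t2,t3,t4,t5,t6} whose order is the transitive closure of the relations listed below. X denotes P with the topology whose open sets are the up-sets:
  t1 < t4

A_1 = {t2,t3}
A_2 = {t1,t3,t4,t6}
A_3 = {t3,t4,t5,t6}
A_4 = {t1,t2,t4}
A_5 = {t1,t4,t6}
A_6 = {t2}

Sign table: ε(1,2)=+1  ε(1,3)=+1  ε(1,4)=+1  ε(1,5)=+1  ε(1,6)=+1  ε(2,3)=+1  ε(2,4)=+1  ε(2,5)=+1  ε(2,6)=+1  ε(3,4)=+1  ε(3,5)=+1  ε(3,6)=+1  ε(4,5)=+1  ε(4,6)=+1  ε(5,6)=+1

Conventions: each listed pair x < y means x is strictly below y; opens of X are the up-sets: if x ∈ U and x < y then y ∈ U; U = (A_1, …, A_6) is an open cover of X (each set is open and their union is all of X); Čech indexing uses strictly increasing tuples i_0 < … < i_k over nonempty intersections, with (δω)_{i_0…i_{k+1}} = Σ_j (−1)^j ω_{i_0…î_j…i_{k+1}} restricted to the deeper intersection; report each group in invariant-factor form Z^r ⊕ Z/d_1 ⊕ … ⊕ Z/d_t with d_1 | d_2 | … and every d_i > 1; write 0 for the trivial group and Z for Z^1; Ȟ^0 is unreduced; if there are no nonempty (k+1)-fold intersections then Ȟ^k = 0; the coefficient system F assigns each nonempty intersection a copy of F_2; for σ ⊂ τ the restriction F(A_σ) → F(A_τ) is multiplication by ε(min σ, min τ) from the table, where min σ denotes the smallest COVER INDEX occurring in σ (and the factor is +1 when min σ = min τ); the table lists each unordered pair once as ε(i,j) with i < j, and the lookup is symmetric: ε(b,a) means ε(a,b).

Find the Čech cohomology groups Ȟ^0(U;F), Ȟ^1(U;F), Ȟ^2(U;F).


Ȟ^0 = Z/2, Ȟ^1 = Z/2 and Ȟ^2 = 0

nerve of the cover:
  A12={t3} A13={t3} A14={t2} A16={t2} A23={t3,t4,t6} A24={t1,t4} A25={t1,t4,t6} A34={t4} A35={t4,t6} A45={t1,t4} A46={t2}
  A123={t3} A146={t2} A234={t4} A235={t4,t6} A245={t1,t4} A345={t4}
  A2345={t4}
C dims 6,11,6,1; δ0: rk_F2 5; δ1: rk_F2 5; δ2: rk_F2 1
Ȟ^0 = (6 − 5) − 0 = 1, so Ȟ^0 ≅ Z/2
Ȟ^1 = (11 − 5) − 5 = 1, so Ȟ^1 ≅ Z/2
Ȟ^2 = (6 − 1) − 5 = 0, so Ȟ^2 ≅ 0


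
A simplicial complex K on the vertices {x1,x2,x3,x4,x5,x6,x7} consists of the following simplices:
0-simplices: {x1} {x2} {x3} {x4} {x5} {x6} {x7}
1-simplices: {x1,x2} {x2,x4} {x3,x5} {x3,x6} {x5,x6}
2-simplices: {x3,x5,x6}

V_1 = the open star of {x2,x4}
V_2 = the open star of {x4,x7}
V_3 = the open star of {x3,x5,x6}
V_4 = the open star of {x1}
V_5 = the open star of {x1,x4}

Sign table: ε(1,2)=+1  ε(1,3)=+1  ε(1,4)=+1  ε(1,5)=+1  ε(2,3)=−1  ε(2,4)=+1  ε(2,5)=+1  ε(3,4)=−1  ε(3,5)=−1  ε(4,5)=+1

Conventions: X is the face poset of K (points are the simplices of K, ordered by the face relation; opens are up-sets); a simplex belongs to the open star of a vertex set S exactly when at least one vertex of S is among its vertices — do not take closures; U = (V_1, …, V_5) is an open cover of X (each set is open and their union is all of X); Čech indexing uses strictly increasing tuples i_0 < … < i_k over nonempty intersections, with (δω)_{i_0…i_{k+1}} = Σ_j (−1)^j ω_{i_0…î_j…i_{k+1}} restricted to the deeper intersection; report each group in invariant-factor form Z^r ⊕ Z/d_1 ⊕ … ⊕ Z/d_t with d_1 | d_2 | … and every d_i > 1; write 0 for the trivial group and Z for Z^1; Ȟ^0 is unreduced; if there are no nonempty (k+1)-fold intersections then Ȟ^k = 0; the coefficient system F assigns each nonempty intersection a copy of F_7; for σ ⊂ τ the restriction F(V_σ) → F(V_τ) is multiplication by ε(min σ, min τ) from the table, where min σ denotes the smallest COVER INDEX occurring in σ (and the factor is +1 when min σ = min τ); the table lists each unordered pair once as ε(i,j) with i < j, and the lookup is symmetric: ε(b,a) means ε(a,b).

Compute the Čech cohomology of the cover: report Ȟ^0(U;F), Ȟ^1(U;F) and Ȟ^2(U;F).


Ȟ^0 = Z/7 ⊕ Z/7,  Ȟ^1 = 0,  Ȟ^2 = 0

intersection data:
  V1={{x2},{x4},{x1,x2},{x2,x4}} V2={{x4},{x7},{x2,x4}} V3={{x3},{x5},{x6},{x3,x5},{x3,x6},{x5,x6},{x3,x5,x6}} V4={{x1},{x1,x2}} V5={{x1},{x4},{x1,x2},{x2,x4}}
  V12={{x4},{x2,x4}} V14={{x1,x2}} V15={{x4},{x1,x2},{x2,x4}} V25={{x4},{x2,x4}} V45={{x1},{x1,x2}}
  V125={{x4},{x2,x4}} V145={{x1,x2}}
C dims 5,5,2; δ0: rk_F7 3; δ1: rk_F7 2
Ȟ^0 = (5 − 3) − 0 = 2, so Ȟ^0 ≅ Z/7 ⊕ Z/7
Ȟ^1 = (5 − 2) − 3 = 0, so Ȟ^1 ≅ 0
Ȟ^2 = (2 − 0) − 2 = 0, so Ȟ^2 ≅ 0


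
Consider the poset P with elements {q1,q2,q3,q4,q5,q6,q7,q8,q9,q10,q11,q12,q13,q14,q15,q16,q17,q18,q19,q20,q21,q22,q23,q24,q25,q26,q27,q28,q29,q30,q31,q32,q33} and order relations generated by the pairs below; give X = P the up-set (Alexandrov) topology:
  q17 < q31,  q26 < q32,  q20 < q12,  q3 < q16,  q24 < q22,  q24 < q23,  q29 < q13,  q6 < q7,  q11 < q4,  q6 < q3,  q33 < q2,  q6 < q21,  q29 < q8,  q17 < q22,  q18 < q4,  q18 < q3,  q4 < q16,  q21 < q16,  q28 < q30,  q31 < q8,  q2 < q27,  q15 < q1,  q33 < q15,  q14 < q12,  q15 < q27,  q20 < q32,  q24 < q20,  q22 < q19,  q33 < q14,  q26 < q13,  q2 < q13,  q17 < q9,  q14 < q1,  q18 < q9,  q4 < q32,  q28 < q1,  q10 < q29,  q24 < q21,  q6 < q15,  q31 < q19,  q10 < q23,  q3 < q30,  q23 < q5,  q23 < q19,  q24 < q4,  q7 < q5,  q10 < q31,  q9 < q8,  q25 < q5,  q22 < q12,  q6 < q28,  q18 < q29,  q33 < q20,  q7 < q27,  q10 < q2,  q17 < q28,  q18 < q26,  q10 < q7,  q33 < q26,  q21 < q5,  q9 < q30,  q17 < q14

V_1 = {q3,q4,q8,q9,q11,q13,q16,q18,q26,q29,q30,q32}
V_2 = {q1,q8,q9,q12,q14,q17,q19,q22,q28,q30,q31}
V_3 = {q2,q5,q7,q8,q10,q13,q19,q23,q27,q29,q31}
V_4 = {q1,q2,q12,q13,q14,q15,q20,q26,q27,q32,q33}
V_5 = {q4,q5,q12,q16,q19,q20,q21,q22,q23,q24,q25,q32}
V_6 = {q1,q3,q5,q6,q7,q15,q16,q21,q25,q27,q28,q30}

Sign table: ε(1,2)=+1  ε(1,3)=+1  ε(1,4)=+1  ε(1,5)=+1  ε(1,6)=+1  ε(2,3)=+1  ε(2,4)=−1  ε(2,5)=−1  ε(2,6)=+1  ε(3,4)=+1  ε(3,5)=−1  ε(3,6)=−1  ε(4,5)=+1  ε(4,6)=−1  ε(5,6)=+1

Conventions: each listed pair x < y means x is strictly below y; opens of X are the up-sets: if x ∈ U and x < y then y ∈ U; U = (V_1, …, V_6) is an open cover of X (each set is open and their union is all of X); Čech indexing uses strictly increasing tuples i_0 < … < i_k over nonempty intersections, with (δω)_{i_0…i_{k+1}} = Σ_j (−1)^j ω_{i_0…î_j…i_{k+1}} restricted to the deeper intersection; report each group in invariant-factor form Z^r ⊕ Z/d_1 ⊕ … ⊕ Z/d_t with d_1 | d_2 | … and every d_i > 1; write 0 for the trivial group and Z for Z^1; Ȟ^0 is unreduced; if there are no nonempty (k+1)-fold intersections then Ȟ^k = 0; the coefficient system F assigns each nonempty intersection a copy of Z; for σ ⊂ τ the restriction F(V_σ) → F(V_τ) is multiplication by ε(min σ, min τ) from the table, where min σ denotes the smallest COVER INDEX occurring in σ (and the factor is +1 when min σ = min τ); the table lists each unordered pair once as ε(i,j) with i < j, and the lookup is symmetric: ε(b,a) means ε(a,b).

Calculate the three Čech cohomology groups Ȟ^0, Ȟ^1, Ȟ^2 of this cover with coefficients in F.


Ȟ^0 ≅ 0, Ȟ^1 ≅ Z/2 and Ȟ^2 ≅ Z

nerve of the cover:
  V12={q8,q9,q30} V13={q8,q13,q29} V14={q13,q26,q32} V15={q4,q16,q32} V16={q3,q16,q30} V23={q8,q19,q31} V24={q1,q12,q14} V25={q12,q19,q22} V26={q1,q28,q30} V34={q2,q13,q27} V35={q5,q19,q23} V36={q5,q7,q27} V45={q12,q20,q32} V46={q1,q15,q27} V56={q5,q16,q21,q25}
  V123={q8} V126={q30} V134={q13} V145={q32} V156={q16} V235={q19} V245={q12} V246={q1} V346={q27} V356={q5}
C dims 6,15,10; δ0: rk 6, SNF 1^5·2; δ1: rk 9, SNF 1^9
Ȟ^0 = (6 − 6) − 0 = 0, so Ȟ^0 ≅ 0
Ȟ^1 = (15 − 9) − 6 = 0 plus torsion [2], so Ȟ^1 ≅ Z/2
Ȟ^2 = (10 − 0) − 9 = 1, so Ȟ^2 ≅ Z


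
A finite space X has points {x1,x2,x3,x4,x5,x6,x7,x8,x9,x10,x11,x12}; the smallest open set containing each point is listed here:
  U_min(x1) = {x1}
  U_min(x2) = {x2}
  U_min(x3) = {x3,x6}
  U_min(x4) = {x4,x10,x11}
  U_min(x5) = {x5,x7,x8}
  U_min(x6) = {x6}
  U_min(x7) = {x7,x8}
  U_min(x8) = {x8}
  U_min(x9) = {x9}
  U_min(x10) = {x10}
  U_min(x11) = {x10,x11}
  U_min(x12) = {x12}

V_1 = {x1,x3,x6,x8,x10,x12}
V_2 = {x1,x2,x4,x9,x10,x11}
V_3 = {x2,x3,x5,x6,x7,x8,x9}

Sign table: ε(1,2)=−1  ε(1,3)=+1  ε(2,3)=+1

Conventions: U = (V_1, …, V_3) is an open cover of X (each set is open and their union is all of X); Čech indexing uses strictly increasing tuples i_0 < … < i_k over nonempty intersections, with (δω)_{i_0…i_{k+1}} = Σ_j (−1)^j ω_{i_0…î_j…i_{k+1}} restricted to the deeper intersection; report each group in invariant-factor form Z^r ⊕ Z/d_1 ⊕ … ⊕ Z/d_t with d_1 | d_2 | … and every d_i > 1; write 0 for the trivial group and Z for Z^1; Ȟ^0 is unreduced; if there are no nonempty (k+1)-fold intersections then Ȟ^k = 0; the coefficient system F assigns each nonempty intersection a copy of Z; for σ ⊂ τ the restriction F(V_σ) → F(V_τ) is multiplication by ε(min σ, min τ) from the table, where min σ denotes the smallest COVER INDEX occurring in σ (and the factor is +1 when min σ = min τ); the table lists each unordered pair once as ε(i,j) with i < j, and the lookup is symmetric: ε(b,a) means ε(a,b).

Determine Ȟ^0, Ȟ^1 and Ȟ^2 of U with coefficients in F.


cover nerve:
  V12={x1,x10} V13={x3,x6,x8} V23={x2,x9}
C dims 3,3; δ0: rk 3, SNF 1^2·2
Ȟ^0: (3−3)−0=0 ⇒ 0
Ȟ^1: (3−0)−3=0 plus torsion [2] ⇒ Z/2
Ȟ^2: (0−0)−0=0 ⇒ 0

Ȟ^0(U;F) ≅ 0, Ȟ^1(U;F) ≅ Z/2, Ȟ^2(U;F) ≅ 0


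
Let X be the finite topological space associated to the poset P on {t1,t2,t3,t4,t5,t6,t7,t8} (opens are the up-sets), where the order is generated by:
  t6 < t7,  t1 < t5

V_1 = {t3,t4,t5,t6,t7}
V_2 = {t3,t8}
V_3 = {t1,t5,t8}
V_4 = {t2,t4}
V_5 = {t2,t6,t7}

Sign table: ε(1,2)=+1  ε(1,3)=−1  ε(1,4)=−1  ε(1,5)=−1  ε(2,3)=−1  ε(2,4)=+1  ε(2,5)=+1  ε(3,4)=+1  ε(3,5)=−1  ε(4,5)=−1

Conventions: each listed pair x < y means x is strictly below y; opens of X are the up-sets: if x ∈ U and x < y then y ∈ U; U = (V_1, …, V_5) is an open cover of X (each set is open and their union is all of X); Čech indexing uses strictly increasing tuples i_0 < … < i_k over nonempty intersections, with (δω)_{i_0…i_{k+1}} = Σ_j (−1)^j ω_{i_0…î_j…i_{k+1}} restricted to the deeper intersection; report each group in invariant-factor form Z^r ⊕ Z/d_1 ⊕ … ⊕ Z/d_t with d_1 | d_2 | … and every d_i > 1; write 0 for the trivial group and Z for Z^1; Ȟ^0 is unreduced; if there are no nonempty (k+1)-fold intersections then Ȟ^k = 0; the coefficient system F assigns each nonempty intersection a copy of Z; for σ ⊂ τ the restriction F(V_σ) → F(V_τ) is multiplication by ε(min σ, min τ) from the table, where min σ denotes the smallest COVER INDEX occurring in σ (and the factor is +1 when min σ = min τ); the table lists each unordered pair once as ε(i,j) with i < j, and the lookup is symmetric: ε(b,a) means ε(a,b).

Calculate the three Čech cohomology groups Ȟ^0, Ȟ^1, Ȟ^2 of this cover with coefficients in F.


cover nerve:
  V12={t3} V13={t5} V14={t4} V15={t6,t7} V23={t8} V45={t2}
C dims 5,6; δ0: rk 5, SNF 1^4·2
Ȟ^0: (5−5)−0=0 ⇒ 0
Ȟ^1: (6−0)−5=1 plus torsion [2] ⇒ Z ⊕ Z/2
Ȟ^2: (0−0)−0=0 ⇒ 0

Ȟ^0(U;F) ≅ 0; Ȟ^1(U;F) ≅ Z ⊕ Z/2; Ȟ^2(U;F) ≅ 0
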